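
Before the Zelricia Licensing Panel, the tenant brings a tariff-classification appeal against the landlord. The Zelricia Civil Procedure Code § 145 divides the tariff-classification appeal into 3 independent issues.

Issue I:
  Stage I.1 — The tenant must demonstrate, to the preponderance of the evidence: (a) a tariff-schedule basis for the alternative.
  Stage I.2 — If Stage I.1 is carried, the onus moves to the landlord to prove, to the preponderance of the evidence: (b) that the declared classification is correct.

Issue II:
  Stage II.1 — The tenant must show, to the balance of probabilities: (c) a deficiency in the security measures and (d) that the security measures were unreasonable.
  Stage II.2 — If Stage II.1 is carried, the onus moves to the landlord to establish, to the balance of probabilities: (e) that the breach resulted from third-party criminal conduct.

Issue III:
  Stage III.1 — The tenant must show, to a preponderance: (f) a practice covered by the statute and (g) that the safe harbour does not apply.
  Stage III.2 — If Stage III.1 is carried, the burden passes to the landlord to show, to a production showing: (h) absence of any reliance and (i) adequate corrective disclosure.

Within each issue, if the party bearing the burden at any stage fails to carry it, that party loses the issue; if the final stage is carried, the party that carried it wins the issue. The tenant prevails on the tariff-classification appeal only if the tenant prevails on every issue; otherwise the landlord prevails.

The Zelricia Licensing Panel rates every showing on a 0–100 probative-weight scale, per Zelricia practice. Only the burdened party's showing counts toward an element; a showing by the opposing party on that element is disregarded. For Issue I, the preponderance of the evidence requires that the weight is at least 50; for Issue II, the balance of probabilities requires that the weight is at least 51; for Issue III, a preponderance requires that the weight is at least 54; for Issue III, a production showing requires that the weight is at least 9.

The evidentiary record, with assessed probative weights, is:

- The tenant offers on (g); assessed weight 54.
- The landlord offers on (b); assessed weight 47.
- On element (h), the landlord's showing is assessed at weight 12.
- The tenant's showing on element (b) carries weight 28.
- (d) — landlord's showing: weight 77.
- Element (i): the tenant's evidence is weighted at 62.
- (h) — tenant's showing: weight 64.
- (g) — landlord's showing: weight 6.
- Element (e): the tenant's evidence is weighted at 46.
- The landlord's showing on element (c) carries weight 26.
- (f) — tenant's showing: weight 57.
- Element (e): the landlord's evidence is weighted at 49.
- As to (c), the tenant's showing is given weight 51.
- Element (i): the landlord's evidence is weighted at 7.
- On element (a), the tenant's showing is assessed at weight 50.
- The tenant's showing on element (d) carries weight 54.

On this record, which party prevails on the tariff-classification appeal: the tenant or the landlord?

tenant

— Issue I —
At Stage I.1 the tenant must meet the preponderance of the evidence (weight is at least 50): on (a) the weight is 50, which does reach 50, so (a) meets the standard.
  The tenant carries Stage I.1; the landlord now bears the burden.
At Stage I.2 the landlord must meet the preponderance of the evidence (weight is at least 50): on (b) the weight is 47 (the tenant's 28 is given no effect), which does not reach 50, so (b) does not meet the standard.
  Not every element is met, so the landlord fails to carry Stage I.2.
The tenant prevails on this issue.
— Issue II —
At Stage II.1 the tenant must meet the balance of probabilities (weight is at least 51): on (c) the weight is 51 (the landlord's 26 is given no effect), which does reach 51, so (c) meets the standard; on (d) the weight is 54 (the landlord's 77 is given no effect), which does reach 51, so (d) meets the standard.
  Stage II.1 is satisfied; the onus moves to the landlord.
At Stage II.2 the landlord must meet the balance of probabilities (weight is at least 51): on (e) the weight is 49 (the tenant's 46 is given no effect), which does not reach 51, so (e) does not meet the standard.
  Not every element is met, so the landlord fails to carry Stage II.2.
The analysis ends at Stage II.2; the tenant prevails on this issue.
— Issue III —
Stage III.1 (tenant, a preponderance, weight is at least 54): (f) 57 ≥ 54 — meets; (g) 54 (landlord's 6 disregarded) ≥ 54 — meets.
  Stage III.1 is satisfied; the onus moves to the landlord.
Stage III.2 (landlord, a production showing, weight is at least 9): (h) 12 (tenant's 64 disregarded) ≥ 9 — meets; (i) 7 (tenant's 62 disregarded) < 9 — fails.
  The landlord does not carry Stage III.2.
So the tenant prevails on this issue.
Per-issue: Issue I → tenant; Issue II → tenant; Issue III → tenant. The tenant must prevail on every issue; overall, the tenant prevails.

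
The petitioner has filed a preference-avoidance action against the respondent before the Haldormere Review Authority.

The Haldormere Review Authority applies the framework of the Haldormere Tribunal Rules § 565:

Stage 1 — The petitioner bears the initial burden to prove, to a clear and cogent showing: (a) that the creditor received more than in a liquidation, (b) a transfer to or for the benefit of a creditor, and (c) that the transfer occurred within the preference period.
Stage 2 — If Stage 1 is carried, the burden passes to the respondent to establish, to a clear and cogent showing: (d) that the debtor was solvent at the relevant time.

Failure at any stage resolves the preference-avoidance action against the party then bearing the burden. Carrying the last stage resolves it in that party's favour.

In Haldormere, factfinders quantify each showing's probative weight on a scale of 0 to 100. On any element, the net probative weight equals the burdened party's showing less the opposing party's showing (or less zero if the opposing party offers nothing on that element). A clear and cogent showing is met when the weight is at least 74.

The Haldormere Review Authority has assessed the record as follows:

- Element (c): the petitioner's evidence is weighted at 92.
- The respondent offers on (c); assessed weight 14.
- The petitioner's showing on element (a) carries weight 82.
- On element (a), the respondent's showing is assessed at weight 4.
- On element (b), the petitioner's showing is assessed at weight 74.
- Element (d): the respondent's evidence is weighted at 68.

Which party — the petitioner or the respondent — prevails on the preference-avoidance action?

petitioner

At Stage 1 the petitioner must meet a clear and cogent showing (weight is at least 74): on (a) the weight is 82 less the opposing 4 gives net 78, which does reach 74, so (a) meets the standard; on (b) the weight is 74, ≥ 74, so (b) meets the standard; on (c) the weight is 92 less the opposing 14 gives net 78, which does reach 74, so (c) meets the standard.
  Stage 1 carried; the burden shifts to the respondent.
At Stage 2 the respondent must meet a clear and cogent showing (weight is at least 74): on (d) the weight is 68, which does not reach 74, so (d) does not meet the standard.
  Not every element is met, so the respondent fails to carry Stage 2.
The petitioner prevails.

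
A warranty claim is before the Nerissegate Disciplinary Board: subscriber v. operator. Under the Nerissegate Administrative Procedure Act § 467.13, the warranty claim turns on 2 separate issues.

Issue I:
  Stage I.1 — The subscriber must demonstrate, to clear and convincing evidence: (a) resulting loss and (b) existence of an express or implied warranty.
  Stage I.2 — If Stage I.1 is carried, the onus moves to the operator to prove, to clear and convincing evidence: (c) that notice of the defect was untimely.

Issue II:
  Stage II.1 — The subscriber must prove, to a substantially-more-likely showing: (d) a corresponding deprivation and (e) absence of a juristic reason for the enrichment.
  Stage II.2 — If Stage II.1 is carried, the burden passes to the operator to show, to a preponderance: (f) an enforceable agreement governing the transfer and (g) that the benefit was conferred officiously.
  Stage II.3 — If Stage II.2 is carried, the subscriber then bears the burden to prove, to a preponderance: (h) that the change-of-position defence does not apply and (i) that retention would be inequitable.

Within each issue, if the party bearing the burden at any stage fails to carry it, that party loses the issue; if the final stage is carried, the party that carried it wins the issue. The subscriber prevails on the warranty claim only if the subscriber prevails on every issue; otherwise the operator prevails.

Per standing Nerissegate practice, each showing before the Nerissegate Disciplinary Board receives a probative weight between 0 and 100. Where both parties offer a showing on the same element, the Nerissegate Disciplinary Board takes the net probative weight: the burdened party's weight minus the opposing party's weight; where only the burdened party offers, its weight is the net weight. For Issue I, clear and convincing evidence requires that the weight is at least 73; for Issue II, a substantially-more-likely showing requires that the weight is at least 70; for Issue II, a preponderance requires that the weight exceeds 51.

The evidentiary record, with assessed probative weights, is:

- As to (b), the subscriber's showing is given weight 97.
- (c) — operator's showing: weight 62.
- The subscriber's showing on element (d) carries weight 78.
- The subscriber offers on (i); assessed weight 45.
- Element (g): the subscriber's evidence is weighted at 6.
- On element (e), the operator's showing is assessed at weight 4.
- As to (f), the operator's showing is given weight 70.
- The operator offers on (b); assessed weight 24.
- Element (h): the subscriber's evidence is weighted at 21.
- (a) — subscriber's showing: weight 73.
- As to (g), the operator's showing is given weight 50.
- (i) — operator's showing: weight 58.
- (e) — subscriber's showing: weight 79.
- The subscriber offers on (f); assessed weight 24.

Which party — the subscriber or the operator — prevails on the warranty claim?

subscriber

— Issue I —
Stage I.1 (subscriber, clear and convincing evidence, weight is at least 73): (a) 73 ≥ 73 — meets; (b) net 97−24=73 ≥ 73 — meets.
  All elements met. The burden passes to the operator.
Stage I.2 (operator, clear and convincing evidence, weight is at least 73): (c) 62 < 73 — fails.
  Stage I.2 not carried; the operator fails its burden.
The subscriber prevails on this issue.
— Issue II —
At Stage II.1 the subscriber must meet a substantially-more-likely showing (weight is at least 70): on (d) the weight is 78, ≥ 70, so (d) meets the standard; on (e) the weight is 79 less the opposing 4 gives net 75, which does reach 70, so (e) meets the standard.
  Stage II.1 carried; the burden shifts to the operator.
At Stage II.2 the operator must meet a preponderance (weight exceeds 51): on (f) the weight is 70 less the opposing 24 gives net 46, which does not exceed 51, so (f) does not meet the standard; on (g) the weight is 50 less the opposing 6 gives net 44, ≤ 51, so (g) does not meet the standard.
  Not every element is met, so the operator fails to carry Stage II.2.
The analysis ends at Stage II.2; the subscriber prevails on this issue.
Per-issue: Issue I → subscriber; Issue II → subscriber. The subscriber must prevail on every issue; overall, the subscriber prevails.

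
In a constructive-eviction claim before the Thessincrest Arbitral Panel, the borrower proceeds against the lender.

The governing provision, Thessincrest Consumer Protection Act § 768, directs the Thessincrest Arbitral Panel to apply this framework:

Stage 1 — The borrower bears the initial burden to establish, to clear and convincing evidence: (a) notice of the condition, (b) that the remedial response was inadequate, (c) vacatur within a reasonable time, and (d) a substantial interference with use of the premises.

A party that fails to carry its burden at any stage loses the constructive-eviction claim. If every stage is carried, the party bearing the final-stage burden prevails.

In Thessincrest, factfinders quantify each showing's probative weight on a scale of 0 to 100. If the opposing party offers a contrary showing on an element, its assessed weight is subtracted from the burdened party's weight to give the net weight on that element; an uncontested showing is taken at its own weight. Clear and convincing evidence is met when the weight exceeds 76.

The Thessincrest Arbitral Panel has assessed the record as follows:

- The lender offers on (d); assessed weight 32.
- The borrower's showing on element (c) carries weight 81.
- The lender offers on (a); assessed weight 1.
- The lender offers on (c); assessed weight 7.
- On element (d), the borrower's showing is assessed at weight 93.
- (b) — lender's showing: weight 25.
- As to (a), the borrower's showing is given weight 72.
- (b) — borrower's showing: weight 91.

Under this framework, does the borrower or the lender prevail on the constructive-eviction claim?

Stage 1 (borrower, clear and convincing evidence, weight exceeds 76): (a) net 72−1=71 ≤ 76 — fails; (b) net 91−25=66 ≤ 76 — fails; (c) net 81−7=74 ≤ 76 — fails; (d) net 93−32=61 ≤ 76 — fails.
  Not every element is met, so the borrower fails to carry Stage 1.
The lender prevails.

lender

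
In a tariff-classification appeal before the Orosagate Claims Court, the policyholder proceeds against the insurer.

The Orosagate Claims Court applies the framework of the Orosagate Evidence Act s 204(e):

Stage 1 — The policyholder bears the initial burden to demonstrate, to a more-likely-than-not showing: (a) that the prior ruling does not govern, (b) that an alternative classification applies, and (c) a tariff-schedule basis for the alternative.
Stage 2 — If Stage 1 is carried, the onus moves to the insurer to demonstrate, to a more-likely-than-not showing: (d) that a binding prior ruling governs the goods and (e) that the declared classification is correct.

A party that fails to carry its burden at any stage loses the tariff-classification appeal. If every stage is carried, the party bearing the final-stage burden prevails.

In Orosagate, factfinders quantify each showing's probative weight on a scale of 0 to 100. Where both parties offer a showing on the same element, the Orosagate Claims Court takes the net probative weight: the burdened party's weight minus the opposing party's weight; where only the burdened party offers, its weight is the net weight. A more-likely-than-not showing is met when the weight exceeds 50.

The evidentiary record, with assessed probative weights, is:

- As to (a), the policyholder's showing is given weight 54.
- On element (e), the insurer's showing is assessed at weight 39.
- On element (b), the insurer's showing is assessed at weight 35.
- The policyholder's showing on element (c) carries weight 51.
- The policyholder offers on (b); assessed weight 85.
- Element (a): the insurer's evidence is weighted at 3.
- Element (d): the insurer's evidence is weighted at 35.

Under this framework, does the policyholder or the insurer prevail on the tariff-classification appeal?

insurer

At Stage 1 the policyholder must meet a more-likely-than-not showing (weight exceeds 50): on (a) the weight is 54 less the opposing 3 gives net 51, > 50, so (a) meets the standard; on (b) the weight is 85 less the opposing 35 gives net 50, ≤ 50, so (b) does not meet the standard; on (c) the weight is 51, > 50, so (c) meets the standard.
  Stage 1 not carried; the policyholder fails its burden.
The insurer prevails.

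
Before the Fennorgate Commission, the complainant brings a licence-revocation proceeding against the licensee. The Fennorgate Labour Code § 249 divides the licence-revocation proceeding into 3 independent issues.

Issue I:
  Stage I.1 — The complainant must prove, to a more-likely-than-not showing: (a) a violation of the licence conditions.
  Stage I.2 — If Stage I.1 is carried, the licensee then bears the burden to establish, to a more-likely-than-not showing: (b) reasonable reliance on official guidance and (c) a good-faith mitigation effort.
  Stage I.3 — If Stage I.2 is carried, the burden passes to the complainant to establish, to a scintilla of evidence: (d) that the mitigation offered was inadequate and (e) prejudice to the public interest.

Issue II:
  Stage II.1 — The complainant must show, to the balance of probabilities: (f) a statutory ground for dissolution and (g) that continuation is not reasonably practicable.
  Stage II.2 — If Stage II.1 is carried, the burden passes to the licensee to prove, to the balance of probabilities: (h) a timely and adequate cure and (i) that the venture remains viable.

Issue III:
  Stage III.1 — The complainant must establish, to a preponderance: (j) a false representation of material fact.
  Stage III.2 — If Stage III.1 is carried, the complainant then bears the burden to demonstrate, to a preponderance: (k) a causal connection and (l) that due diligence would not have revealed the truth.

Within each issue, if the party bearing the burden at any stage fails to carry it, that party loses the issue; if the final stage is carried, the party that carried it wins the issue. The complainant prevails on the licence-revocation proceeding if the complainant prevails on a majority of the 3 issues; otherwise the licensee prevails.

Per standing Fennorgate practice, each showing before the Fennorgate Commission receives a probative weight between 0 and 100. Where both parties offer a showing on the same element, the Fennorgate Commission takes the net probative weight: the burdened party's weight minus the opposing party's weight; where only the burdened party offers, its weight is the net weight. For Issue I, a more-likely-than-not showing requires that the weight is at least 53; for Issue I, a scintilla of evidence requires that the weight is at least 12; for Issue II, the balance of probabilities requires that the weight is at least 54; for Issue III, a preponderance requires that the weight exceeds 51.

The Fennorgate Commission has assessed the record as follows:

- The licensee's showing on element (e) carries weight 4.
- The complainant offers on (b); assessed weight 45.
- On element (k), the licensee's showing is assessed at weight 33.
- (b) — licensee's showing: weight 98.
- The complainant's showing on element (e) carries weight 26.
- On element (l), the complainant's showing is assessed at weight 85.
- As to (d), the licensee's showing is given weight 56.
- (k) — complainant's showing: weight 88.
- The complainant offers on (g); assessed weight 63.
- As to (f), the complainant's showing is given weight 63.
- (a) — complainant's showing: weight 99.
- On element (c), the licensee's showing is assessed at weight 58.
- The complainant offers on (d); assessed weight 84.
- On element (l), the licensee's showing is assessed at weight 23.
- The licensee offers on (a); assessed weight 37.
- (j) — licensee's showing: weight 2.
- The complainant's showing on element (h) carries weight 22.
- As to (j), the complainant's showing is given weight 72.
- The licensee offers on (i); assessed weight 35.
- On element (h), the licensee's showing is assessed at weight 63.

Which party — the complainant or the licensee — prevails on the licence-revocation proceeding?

— Issue I —
Stage I.1 — burden on complainant; standard: a more-likely-than-not showing (weight is at least 53).
    (a): 99 − 37 = 62 ≥ 53 [met]
  Stage I.1 is satisfied; the onus moves to the licensee.
Stage I.2 — burden on licensee; standard: a more-likely-than-not showing (weight is at least 53).
    (b): 98 − 45 = 53 ≥ 53 [met]
    (c): 58 ≥ 53 [met]
  All elements met. The burden passes to the complainant.
Stage I.3 — burden on complainant; standard: a scintilla of evidence (weight is at least 12).
    (d): 84 − 56 = 28 ≥ 12 [met]
    (e): 26 − 4 = 22 ≥ 12 [met]
  All elements met at the final stage.
With every stage satisfied, the complainant prevails on this issue.
— Issue II —
At Stage II.1 the complainant must meet the balance of probabilities (weight is at least 54): on (f) the weight is 63, which does reach 54, so (f) meets the standard; on (g) the weight is 63, which does reach 54, so (g) meets the standard.
  Stage II.1 carried; the burden shifts to the licensee.
At Stage II.2 the licensee must meet the balance of probabilities (weight is at least 54): on (h) the weight is 63 less the opposing 22 gives net 41, < 54, so (h) does not meet the standard; on (i) the weight is 35, which does not reach 54, so (i) does not meet the standard.
  Stage II.2 not carried; the licensee fails its burden.
The analysis ends at Stage II.2; the complainant prevails on this issue.
— Issue III —
Stage III.1 (complainant, a preponderance, weight exceeds 51): (j) net 72−2=70 > 51 — meets.
  Stage III.1 carried; the burden remains with the complainant.
Stage III.2 (complainant, a preponderance, weight exceeds 51): (k) net 88−33=55 > 51 — meets; (l) net 85−23=62 > 51 — meets.
  All elements met at the final stage.
All stages carried — the complainant prevails on this issue.
Per-issue: Issue I → complainant; Issue II → complainant; Issue III → complainant. The complainant must prevail on a majority of issues; overall, the complainant prevails.

complainant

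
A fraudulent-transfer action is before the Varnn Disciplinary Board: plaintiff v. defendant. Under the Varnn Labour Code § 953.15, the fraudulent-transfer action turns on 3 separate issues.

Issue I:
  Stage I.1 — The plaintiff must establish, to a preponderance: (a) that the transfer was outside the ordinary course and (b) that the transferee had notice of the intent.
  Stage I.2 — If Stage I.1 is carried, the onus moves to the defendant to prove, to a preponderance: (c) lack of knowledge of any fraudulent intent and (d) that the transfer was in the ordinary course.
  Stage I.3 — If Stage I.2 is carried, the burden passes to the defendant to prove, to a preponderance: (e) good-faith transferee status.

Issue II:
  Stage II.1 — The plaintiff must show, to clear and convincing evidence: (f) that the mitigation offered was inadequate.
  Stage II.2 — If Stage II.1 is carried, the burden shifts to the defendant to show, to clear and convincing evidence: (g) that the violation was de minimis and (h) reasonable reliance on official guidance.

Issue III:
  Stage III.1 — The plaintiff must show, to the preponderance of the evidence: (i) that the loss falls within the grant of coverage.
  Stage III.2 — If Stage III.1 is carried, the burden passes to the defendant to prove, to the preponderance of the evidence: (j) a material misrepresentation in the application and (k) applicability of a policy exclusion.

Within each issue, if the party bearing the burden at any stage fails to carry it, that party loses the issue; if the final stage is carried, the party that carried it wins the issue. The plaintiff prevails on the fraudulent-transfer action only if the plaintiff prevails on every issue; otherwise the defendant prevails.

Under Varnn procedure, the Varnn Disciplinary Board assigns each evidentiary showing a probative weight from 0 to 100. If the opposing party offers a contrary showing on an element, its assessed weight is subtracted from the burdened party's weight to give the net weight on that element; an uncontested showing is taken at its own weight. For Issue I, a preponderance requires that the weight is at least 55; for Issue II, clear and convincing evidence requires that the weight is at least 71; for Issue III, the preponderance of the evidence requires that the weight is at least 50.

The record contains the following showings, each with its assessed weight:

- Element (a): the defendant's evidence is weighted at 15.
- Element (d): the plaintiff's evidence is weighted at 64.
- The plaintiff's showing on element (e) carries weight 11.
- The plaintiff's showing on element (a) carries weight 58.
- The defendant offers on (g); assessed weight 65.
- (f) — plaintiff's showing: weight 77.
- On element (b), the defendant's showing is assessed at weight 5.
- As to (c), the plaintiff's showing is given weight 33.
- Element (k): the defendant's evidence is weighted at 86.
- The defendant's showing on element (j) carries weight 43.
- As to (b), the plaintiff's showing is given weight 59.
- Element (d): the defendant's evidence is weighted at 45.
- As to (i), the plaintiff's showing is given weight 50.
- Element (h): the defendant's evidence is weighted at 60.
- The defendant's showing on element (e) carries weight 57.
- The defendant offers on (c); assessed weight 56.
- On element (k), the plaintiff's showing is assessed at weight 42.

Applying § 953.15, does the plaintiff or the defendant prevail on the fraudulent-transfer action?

defendant

— Issue I —
At Stage I.1 the plaintiff must meet a preponderance (weight is at least 55): on (a) the weight is 58 less the opposing 15 gives net 43, < 55, so (a) does not meet the standard; on (b) the weight is 59 less the opposing 5 gives net 54, which does not reach 55, so (b) does not meet the standard.
  Stage I.1 not carried; the plaintiff fails its burden.
The analysis ends at Stage I.1; the defendant prevails on this issue.
— Issue II —
Stage II.1 — burden on plaintiff; standard: clear and convincing evidence (weight is at least 71).
    (f): 77 ≥ 71 [met]
  Stage II.1 is satisfied; the onus moves to the defendant.
Stage II.2 — burden on defendant; standard: clear and convincing evidence (weight is at least 71).
    (g): 65 < 71 [not met]
    (h): 60 < 71 [not met]
  Stage II.2 not carried; the defendant fails its burden.
The plaintiff prevails on this issue.
— Issue III —
At Stage III.1 the plaintiff must meet the preponderance of the evidence (weight is at least 50): on (i) the weight is 50, ≥ 50, so (i) meets the standard.
  The plaintiff carries Stage III.1; the defendant now bears the burden.
At Stage III.2 the defendant must meet the preponderance of the evidence (weight is at least 50): on (j) the weight is 43, < 50, so (j) does not meet the standard; on (k) the weight is 86 less the opposing 42 gives net 44, which does not reach 50, so (k) does not meet the standard.
  Stage III.2 not carried; the defendant fails its burden.
The analysis ends at Stage III.2; the plaintiff prevails on this issue.
Per-issue: Issue I → defendant; Issue II → plaintiff; Issue III → plaintiff. The plaintiff must prevail on every issue; overall, the defendant prevails.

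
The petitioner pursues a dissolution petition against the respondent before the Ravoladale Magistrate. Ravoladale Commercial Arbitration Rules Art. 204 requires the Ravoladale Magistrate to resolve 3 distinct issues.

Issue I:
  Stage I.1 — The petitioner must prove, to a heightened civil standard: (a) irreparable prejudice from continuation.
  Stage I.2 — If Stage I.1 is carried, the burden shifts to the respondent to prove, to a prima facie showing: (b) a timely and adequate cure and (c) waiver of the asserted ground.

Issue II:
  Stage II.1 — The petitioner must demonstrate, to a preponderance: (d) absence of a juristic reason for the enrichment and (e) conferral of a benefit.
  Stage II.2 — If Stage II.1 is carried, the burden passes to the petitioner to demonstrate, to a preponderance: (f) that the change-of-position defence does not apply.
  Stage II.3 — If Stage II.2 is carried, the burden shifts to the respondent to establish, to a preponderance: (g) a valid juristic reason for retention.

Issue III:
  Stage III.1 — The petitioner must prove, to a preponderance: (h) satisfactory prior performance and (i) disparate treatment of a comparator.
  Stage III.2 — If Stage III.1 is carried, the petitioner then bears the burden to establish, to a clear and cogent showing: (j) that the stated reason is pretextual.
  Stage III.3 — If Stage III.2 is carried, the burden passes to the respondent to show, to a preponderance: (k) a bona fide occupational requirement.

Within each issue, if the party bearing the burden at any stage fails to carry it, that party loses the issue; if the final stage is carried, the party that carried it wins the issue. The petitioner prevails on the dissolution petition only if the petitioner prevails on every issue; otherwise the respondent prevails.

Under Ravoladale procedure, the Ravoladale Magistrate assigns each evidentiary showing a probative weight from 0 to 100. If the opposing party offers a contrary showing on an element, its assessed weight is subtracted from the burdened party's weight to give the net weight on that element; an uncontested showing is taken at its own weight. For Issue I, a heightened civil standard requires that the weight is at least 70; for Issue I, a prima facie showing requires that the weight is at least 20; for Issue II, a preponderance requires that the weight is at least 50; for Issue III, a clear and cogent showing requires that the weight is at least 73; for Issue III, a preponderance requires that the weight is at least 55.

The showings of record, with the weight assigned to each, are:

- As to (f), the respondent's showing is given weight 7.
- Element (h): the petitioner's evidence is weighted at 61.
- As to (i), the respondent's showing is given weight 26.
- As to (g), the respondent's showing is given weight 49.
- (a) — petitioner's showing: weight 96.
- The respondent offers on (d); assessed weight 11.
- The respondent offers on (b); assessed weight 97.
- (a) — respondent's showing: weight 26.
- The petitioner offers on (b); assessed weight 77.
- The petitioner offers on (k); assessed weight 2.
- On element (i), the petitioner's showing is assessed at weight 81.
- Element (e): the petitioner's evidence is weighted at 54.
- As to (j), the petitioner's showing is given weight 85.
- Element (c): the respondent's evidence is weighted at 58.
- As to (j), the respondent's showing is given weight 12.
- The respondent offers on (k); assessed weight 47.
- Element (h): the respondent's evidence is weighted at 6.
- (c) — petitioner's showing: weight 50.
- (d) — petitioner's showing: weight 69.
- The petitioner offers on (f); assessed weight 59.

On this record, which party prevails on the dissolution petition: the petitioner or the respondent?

— Issue I —
At Stage I.1 the petitioner must meet a heightened civil standard (weight is at least 70): on (a) the weight is 96 less the opposing 26 gives net 70, ≥ 70, so (a) meets the standard.
  Stage I.1 is satisfied; the onus moves to the respondent.
At Stage I.2 the respondent must meet a prima facie showing (weight is at least 20): on (b) the weight is 97 less the opposing 77 gives net 20, ≥ 20, so (b) meets the standard; on (c) the weight is 58 less the opposing 50 gives net 8, < 20, so (c) does not meet the standard.
  The respondent does not carry Stage I.2.
The analysis ends at Stage I.2; the petitioner prevails on this issue.
— Issue II —
Stage II.1 (petitioner, a preponderance, weight is at least 50): (d) net 69−11=58 ≥ 50 — meets; (e) 54 ≥ 50 — meets.
  All elements met. The petitioner retains the burden for Stage II.2.
Stage II.2 (petitioner, a preponderance, weight is at least 50): (f) net 59−7=52 ≥ 50 — meets.
  Stage II.2 carried; the burden shifts to the respondent.
Stage II.3 (respondent, a preponderance, weight is at least 50): (g) 49 < 50 — fails.
  Stage II.3 not carried; the respondent fails its burden.
So the petitioner prevails on this issue.
— Issue III —
At Stage III.1 the petitioner must meet a preponderance (weight is at least 55): on (h) the weight is 61 less the opposing 6 gives net 55, ≥ 55, so (h) meets the standard; on (i) the weight is 81 less the opposing 26 gives net 55, ≥ 55, so (i) meets the standard.
  Stage III.1 is satisfied; the petitioner continues to bear the burden.
At Stage III.2 the petitioner must meet a clear and cogent showing (weight is at least 73): on (j) the weight is 85 less the opposing 12 gives net 73, ≥ 73, so (j) meets the standard.
  Stage III.2 carried; the burden shifts to the respondent.
At Stage III.3 the respondent must meet a preponderance (weight is at least 55): on (k) the weight is 47 less the opposing 2 gives net 45, < 55, so (k) does not meet the standard.
  Not every element is met, so the respondent fails to carry Stage III.3.
The analysis ends at Stage III.3; the petitioner prevails on this issue.
Per-issue: Issue I → petitioner; Issue II → petitioner; Issue III → petitioner. The petitioner must prevail on every issue; overall, the petitioner prevails.

petitioner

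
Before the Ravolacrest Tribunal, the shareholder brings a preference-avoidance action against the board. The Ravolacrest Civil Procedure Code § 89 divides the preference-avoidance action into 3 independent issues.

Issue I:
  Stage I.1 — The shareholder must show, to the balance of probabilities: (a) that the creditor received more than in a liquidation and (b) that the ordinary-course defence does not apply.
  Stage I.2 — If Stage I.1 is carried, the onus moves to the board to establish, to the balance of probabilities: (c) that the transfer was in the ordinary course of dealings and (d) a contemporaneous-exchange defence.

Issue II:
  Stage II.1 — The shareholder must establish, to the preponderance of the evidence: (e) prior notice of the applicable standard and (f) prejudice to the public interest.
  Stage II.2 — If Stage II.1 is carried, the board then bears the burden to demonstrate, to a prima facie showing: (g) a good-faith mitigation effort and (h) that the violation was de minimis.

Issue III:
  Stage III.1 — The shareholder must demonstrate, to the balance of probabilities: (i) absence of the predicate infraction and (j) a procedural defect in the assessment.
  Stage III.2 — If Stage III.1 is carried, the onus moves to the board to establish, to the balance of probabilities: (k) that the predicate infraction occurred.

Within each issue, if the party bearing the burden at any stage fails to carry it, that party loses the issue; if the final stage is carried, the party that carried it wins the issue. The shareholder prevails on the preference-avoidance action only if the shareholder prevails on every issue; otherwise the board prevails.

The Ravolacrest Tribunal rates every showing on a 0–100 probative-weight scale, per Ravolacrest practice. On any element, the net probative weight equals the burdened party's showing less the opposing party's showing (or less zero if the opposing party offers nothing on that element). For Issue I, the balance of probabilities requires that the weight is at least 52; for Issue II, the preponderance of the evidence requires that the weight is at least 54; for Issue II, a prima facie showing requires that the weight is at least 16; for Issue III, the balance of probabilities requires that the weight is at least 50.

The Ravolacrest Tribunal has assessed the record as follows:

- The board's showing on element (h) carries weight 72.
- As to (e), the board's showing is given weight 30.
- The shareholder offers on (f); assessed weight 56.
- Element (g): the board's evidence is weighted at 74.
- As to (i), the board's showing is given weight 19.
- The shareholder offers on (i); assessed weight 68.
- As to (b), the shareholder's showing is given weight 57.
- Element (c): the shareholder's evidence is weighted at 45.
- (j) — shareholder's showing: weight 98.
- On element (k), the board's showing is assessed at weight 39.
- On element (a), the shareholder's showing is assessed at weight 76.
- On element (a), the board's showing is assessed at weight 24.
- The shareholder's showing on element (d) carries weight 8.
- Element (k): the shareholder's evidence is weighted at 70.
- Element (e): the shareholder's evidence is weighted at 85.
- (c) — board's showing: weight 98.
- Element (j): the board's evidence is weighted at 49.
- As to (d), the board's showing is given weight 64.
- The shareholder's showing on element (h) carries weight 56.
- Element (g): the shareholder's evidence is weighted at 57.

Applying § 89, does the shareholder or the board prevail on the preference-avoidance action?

board

— Issue I —
Stage I.1 — burden on shareholder; standard: the balance of probabilities (weight is at least 52).
    (a): 76 − 24 = 52 ≥ 52 [met]
    (b): 57 ≥ 52 [met]
  All elements met. The burden passes to the board.
Stage I.2 — burden on board; standard: the balance of probabilities (weight is at least 52).
    (c): 98 − 45 = 53 ≥ 52 [met]
    (d): 64 − 8 = 56 ≥ 52 [met]
  The board carries the last stage.
All stages carried — the board prevails on this issue.
— Issue II —
Stage II.1 (shareholder, the preponderance of the evidence, weight is at least 54): (e) net 85−30=55 ≥ 54 — meets; (f) 56 ≥ 54 — meets.
  All elements met. The burden passes to the board.
Stage II.2 (board, a prima facie showing, weight is at least 16): (g) net 74−57=17 ≥ 16 — meets; (h) net 72−56=16 ≥ 16 — meets.
  All elements met at the final stage.
Every stage carried; the board prevails on this issue.
— Issue III —
Stage III.1 (shareholder, the balance of probabilities, weight is at least 50): (i) net 68−19=49 < 50 — fails; (j) net 98−49=49 < 50 — fails.
  Stage III.1 not carried; the shareholder fails its burden.
The analysis ends at Stage III.1; the board prevails on this issue.
Per-issue: Issue I → board; Issue II → board; Issue III → board. The shareholder must prevail on every issue; overall, the board prevails.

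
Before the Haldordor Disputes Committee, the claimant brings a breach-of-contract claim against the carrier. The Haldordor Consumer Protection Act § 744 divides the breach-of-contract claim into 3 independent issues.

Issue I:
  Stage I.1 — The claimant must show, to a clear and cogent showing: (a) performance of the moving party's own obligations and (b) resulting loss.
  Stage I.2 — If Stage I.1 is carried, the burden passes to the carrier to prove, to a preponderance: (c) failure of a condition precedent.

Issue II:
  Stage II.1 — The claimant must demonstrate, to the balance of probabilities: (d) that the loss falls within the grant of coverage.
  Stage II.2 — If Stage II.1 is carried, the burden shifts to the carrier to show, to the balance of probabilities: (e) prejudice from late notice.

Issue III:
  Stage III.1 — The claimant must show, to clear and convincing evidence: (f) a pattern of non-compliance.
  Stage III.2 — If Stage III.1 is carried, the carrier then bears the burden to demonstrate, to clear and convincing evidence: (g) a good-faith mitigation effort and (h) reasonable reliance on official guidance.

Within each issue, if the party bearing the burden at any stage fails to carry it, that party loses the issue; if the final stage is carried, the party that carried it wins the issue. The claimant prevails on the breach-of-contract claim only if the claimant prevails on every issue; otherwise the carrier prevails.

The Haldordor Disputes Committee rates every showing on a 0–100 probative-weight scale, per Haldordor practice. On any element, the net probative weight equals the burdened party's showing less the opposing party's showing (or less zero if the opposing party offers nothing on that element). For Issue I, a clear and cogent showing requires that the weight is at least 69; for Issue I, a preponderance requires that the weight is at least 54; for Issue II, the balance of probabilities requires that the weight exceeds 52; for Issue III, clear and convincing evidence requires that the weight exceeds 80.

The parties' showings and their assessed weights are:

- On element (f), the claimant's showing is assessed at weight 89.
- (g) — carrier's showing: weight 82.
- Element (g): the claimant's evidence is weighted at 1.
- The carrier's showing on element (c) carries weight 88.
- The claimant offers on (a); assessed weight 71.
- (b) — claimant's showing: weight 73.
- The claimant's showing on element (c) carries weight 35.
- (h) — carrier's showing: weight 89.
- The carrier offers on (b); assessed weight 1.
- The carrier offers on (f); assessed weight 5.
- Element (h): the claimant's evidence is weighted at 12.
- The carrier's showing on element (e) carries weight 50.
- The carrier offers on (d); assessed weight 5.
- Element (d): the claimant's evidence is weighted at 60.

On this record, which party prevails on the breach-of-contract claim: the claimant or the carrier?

claimant

— Issue I —
At Stage I.1 the claimant must meet a clear and cogent showing (weight is at least 69): on (a) the weight is 71, ≥ 69, so (a) meets the standard; on (b) the weight is 73 less the opposing 1 gives net 72, ≥ 69, so (b) meets the standard.
  Stage I.1 carried; the burden shifts to the carrier.
At Stage I.2 the carrier must meet a preponderance (weight is at least 54): on (c) the weight is 88 less the opposing 35 gives net 53, which does not reach 54, so (c) does not meet the standard.
  Stage I.2 not carried; the carrier fails its burden.
The analysis ends at Stage I.2; the claimant prevails on this issue.
— Issue II —
Stage II.1 — burden on claimant; standard: the balance of probabilities (weight exceeds 52).
    (d): 60 − 5 = 55 > 52 [met]
  The claimant carries Stage II.1; the carrier now bears the burden.
Stage II.2 — burden on carrier; standard: the balance of probabilities (weight exceeds 52).
    (e): 50 ≤ 52 [not met]
  Not every element is met, so the carrier fails to carry Stage II.2.
So the claimant prevails on this issue.
— Issue III —
Stage III.1 (claimant, clear and convincing evidence, weight exceeds 80): (f) net 89−5=84 > 80 — meets.
  Stage III.1 is satisfied; the onus moves to the carrier.
Stage III.2 (carrier, clear and convincing evidence, weight exceeds 80): (g) net 82−1=81 > 80 — meets; (h) net 89−12=77 ≤ 80 — fails.
  The carrier does not carry Stage III.2.
So the claimant prevails on this issue.
Per-issue: Issue I → claimant; Issue II → claimant; Issue III → claimant. The claimant must prevail on every issue; overall, the claimant prevails.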